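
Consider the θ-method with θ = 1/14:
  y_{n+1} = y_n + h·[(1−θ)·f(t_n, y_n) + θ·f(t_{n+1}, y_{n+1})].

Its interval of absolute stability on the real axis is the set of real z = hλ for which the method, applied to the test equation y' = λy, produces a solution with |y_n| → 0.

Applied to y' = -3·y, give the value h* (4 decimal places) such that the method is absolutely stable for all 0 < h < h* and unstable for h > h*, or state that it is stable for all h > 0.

(-2.3333,0); λ=-3 ⇒ h* = (7/3)/3 = 0.7778.

With y'=λy (z=hλ):
  y_{n+1} = y_n + z·[13/14·y_n + 1/14·y_{n+1}] ⇒ (1 − 1/14z)y_{n+1} = (1 + 13/14z)y_n
  Hence R(z) = (1 + 13/14z)/(1 − 1/14z).

Solve |R(x)|<1 on ℝ⁻.
x=-0.97: |R|=0.0929
R=−1: 1+13/14x = −1+1/14x ⇒ -6/7x=2 ⇒ x=2/(-6/7)=-2.3333
Confirm numerically:
  x=-1.763: |R|=0.56582 <1
  x=-1.556: |R|=0.40036 <1
  x=-1.345: |R|=0.22711 <1
  x=-2.664: |R|=1.23812 >1
  x=-2.618: |R|=1.20556 >1
So |R|<1 on (-2.3333, 0).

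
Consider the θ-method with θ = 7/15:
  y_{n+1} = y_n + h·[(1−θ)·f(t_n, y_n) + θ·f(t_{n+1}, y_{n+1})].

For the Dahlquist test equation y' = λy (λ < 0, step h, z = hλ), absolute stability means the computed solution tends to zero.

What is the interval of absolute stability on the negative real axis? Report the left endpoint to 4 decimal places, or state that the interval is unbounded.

Test eqn y'=λy, z=hλ:
  y_{n+1} = y_n + z·[8/15·y_n + 7/15·y_{n+1}] ⇒ (1 − 7/15z)y_{n+1} = (1 + 8/15z)y_n
  ⇒ R(z) = (1 + 8/15z)/(1 − 7/15z).

Boundary: |R(x)|=1, x<0.
x=-0.88: |R|=0.3762
R=−1: 1+8/15x = −1+7/15x ⇒ -1/15x=2 ⇒ x=2/(-1/15)=-30.0000
Confirm numerically:
  x=-19.505: |R|=0.93074 <1
  x=-13.850: |R|=0.85574 <1
  x=-13.507: |R|=0.84945 <1
  x=-30.238: |R|=1.00105 >1
  x=-30.215: |R|=1.00095 >1
So |R|<1 on (-30.0000, 0).

(-30.0000, 0).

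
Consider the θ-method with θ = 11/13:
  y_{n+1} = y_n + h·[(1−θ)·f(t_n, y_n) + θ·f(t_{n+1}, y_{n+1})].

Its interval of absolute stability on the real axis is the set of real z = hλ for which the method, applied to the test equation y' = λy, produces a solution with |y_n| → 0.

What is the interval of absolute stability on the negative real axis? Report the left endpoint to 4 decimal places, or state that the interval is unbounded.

On y'=λy, z=hλ:
  y_{n+1} = y_n + z·[2/13·y_n + 11/13·y_{n+1}] ⇒ (1 − 11/13z)y_{n+1} = (1 + 2/13z)y_n
  so R(z) = (1 + 2/13z)/(1 − 11/13z).

Need |R(x)|<1, x<0.
x=-0.72: |R|=0.5526
x=-2: |R|=0.2571
x=-10: |R|=0.0569
x=-100: |R|=0.1680
θ=11/13≥1/2 ⇒ |1+2/13x|<|1−11/13x| ∀x<0 ⇒ interval (−∞,0).

unbounded; (−∞, 0).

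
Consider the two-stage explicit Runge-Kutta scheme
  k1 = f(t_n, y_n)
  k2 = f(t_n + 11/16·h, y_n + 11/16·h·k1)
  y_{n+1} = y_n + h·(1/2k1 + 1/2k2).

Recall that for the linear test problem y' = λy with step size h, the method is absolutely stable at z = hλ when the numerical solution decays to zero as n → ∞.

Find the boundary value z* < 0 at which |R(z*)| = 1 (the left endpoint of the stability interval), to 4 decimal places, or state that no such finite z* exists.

left endpoint -2.9091.

On y'=λy, z=hλ:
  k1=λy_n ⇒ h·k1=z·y_n;  k2=λ(1+11/16z)y_n ⇒ h·k2=z(1+11/16z)y_n
  y_{n+1}/y_n = 1 + 1/2z + 1/2z(1+11/16z) = 1 + z + 11/32z²
  so R(z) = 1 + z + 11/32z².

Solve |R(x)|<1 on ℝ⁻.
x=-0.65: |R|=0.4952
R=1: x+11/32x²=0 ⇒ x=−32/11=-2.9091; min R=1−1/(4·11/32)=0.2727>−1
Confirm numerically:
  x=-2.451: |R|=0.61404 <1
  x=-2.385: |R|=0.57033 <1
  x=-2.144: |R|=0.43613 <1
  x=-2.120: |R|=0.42495 <1
  x=-3.503: |R|=1.71516 >1
  x=-3.078: |R|=1.17872 >1
So |R|<1 on (-2.9091, 0).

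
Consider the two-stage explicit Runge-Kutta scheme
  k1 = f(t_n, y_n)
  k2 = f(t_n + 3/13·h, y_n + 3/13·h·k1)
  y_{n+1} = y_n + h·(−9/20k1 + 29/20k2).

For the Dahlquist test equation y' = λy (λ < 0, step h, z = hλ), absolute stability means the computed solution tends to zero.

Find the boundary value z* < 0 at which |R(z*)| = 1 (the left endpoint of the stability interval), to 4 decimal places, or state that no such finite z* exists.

Set f=λy, z=hλ:
  k1=λy_n ⇒ h·k1=z·y_n;  k2=λ(1+3/13z)y_n ⇒ h·k2=z(1+3/13z)y_n
  y_{n+1}/y_n = 1 − 9/20z + 29/20z(1+3/13z) = 1 + z + 87/260z²
  R(z) = 1 + z + 87/260z².

Solve |R(x)|<1 on ℝ⁻.
x=-1.04: |R|=0.3219
R=1: x+87/260x²=0 ⇒ x=−260/87=-2.9885; min R=1−1/(4·87/260)=0.2529>−1
Confirm numerically:
  x=-2.541: |R|=0.61950 <1
  x=-2.362: |R|=0.50483 <1
  x=-1.875: |R|=0.30138 <1
  x=-3.535: |R|=1.64643 >1
  x=-3.236: |R|=1.26799 >1
  x=-3.083: |R|=1.09748 >1
Interval (-2.9885, 0).

left endpoint -2.9885.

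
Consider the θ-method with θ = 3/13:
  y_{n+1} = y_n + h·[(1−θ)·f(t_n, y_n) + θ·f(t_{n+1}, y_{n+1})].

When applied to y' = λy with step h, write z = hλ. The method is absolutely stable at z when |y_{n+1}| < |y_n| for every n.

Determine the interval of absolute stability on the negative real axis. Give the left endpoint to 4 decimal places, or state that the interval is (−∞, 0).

z∈(-3.7143,0).

With y'=λy (z=hλ):
  y_{n+1} = y_n + z·[10/13·y_n + 3/13·y_{n+1}] ⇒ (1 − 3/13z)y_{n+1} = (1 + 10/13z)y_n
  so R(z) = (1 + 10/13z)/(1 − 3/13z).

Find x<0 with |R(x)|<1.
x=-1.72: |R|=0.2313
R=−1: 1+10/13x = −1+3/13x ⇒ -7/13x=2 ⇒ x=2/(-7/13)=-3.7143
Confirm numerically:
  x=-3.618: |R|=0.97174 <1
  x=-2.815: |R|=0.70646 <1
  x=-2.135: |R|=0.43030 <1
  x=-3.999: |R|=1.07973 >1
  x=-3.974: |R|=1.07295 >1
So |R|<1 on (-3.7143, 0).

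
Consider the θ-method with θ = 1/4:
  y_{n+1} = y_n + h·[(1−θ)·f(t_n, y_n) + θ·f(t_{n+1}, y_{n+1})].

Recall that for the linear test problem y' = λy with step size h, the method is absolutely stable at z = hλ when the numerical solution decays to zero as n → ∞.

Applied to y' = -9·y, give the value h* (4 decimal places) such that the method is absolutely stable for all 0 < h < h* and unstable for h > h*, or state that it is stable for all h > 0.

(-4.0000,0); λ=-9 ⇒ h* = (4)/9 = 0.4444.

Set f=λy, z=hλ:
  y_{n+1} = y_n + z·[3/4·y_n + 1/4·y_{n+1}] ⇒ (1 − 1/4z)y_{n+1} = (1 + 3/4z)y_n
  so R(z) = (1 + 3/4z)/(1 − 1/4z).

Find x<0 with |R(x)|<1.
x=-1.25: |R|=0.0476
R=−1: 1+3/4x = −1+1/4x ⇒ -1/2x=2 ⇒ x=2/(-1/2)=-4.0000
Confirm numerically:
  x=-2.921: |R|=0.68820 <1
  x=-2.908: |R|=0.68384 <1
  x=-2.231: |R|=0.43219 <1
  x=-1.977: |R|=0.32307 <1
  x=-4.580: |R|=1.13520 >1
  x=-4.426: |R|=1.10112 >1
  x=-4.339: |R|=1.08130 >1
Interval (-4.0000, 0).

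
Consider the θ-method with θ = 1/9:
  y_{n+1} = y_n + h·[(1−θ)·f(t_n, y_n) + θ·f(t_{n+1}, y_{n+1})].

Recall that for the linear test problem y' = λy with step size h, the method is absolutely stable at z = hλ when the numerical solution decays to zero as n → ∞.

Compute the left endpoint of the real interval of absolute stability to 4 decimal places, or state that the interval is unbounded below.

With y'=λy (z=hλ):
  y_{n+1} = y_n + z·[8/9·y_n + 1/9·y_{n+1}] ⇒ (1 − 1/9z)y_{n+1} = (1 + 8/9z)y_n
  ⇒ R(z) = (1 + 8/9z)/(1 − 1/9z).

Find x<0 with |R(x)|<1.
x=-0.55: |R|=0.4817
R=−1: 1+8/9x = −1+1/9x ⇒ -7/9x=2 ⇒ x=2/(-7/9)=-2.5714
Confirm numerically:
  x=-1.996: |R|=0.63368 <1
  x=-1.796: |R|=0.49722 <1
  x=-1.475: |R|=0.26730 <1
  x=-1.280: |R|=0.12062 <1
  x=-3.065: |R|=1.28637 >1
  x=-3.001: |R|=1.25056 >1
  x=-2.640: |R|=1.04124 >1
Interval (-2.5714, 0).

left endpoint -2.5714.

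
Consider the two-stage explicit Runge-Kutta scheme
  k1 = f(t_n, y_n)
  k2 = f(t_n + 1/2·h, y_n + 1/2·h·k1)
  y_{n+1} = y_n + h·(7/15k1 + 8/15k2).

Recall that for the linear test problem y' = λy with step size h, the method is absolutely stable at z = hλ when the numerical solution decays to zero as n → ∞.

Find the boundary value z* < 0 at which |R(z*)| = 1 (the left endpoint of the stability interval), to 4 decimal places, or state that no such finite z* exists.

With y'=λy (z=hλ):
  k1=λy_n ⇒ h·k1=z·y_n;  k2=λ(1+1/2z)y_n ⇒ h·k2=z(1+1/2z)y_n
  y_{n+1}/y_n = 1 + 7/15z + 8/15z(1+1/2z) = 1 + z + 4/15z²
  R(z) = 1 + z + 4/15z².

Solve |R(x)|<1 on ℝ⁻.
x=-1.53: |R|=0.0942
R=1: x+4/15x²=0 ⇒ x=−15/4=-3.7500; min R=1−1/(4·4/15)=0.0625>−1
Confirm numerically:
  x=-3.566: |R|=0.82503 <1
  x=-2.927: |R|=0.35762 <1
  x=-2.083: |R|=0.07404 <1
  x=-4.242: |R|=1.55655 >1
  x=-3.822: |R|=1.07338 >1
  x=-3.800: |R|=1.05067 >1
Interval (-3.7500, 0).

z* = -3.7500.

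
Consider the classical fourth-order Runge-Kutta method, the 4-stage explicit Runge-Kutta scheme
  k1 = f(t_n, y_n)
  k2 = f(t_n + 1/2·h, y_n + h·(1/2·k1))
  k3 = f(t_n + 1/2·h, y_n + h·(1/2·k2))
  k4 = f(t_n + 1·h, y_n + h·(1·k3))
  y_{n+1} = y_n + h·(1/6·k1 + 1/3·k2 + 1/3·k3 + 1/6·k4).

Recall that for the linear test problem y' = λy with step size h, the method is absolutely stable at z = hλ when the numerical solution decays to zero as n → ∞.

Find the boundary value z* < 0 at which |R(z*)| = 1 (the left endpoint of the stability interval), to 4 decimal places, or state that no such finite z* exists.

Test eqn y'=λy, z=hλ:
  order 4, 4-stage ⇒ R(z)=1+z+z^2/2+z^3/6+z^4/24
  (e.g. R(-0.72)=0.48819, |R|=0.48819)

Find x<0 with |R(x)|<1.
x=-0.72: |R|=0.4882
|R(-2.08)|=0.3633 |R(-1.48)|=0.2748 |R(-0.5)|=0.6068
Bisect:
  x_lo=-3.6198 |R|=3.1802  x_hi=-0.2120 |R|=0.8090
  mid=-1.91588 |R|=0.30873 →hi
  mid=-2.76783 |R|=0.97399 →hi
  mid=-3.19380 |R|=1.81204 →lo
  mid=-2.98082 |R|=1.33709 →lo
  mid=-2.87432 |R|=1.14274 →lo
  mid=-2.82107 |R|=1.05530 →lo
  mid=-2.79445 |R|=1.01390 →lo
  mid=-2.78114 |R|=0.99376 →hi
  ...
  [-2.78530,-2.78509] ⇒ x*=-2.7853
So |R|<1 on (-2.7853, 0).

z* = -2.7853.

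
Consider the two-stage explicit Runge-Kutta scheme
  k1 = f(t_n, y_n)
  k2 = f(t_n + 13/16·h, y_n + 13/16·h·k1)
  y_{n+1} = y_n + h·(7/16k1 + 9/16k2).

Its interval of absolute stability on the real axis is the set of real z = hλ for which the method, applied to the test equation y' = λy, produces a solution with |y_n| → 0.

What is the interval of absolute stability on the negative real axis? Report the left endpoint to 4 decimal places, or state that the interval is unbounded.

With y'=λy (z=hλ):
  k1=λy_n ⇒ h·k1=z·y_n;  k2=λ(1+13/16z)y_n ⇒ h·k2=z(1+13/16z)y_n
  y_{n+1}/y_n = 1 + 7/16z + 9/16z(1+13/16z) = 1 + z + 117/256z²
  Hence R(z) = 1 + z + 117/256z².

Solve |R(x)|<1 on ℝ⁻.
x=-0.78: |R|=0.4981
R=1: x+117/256x²=0 ⇒ x=−256/117=-2.1880; min R=1−1/(4·117/256)=0.4530>−1
Confirm numerically:
  x=-1.390: |R|=0.49303 <1
  x=-0.957: |R|=0.46157 <1
  x=-0.896: |R|=0.47091 <1
  x=-2.371: |R|=1.19827 >1
  x=-2.264: |R|=1.07860 >1
  x=-2.225: |R|=1.03759 >1
So |R|<1 on (-2.1880, 0).

z∈(-2.1880,0).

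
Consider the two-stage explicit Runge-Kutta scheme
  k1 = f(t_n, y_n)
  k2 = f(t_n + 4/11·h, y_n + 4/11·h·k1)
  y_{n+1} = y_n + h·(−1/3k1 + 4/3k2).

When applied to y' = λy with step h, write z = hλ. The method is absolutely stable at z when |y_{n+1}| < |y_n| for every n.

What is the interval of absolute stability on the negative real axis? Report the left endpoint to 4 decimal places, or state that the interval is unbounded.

Test eqn y'=λy, z=hλ:
  k1=λy_n ⇒ h·k1=z·y_n;  k2=λ(1+4/11z)y_n ⇒ h·k2=z(1+4/11z)y_n
  y_{n+1}/y_n = 1 − 1/3z + 4/3z(1+4/11z) = 1 + z + 16/33z²
  Hence R(z) = 1 + z + 16/33z².

Solve |R(x)|<1 on ℝ⁻.
x=-1.72: |R|=0.7144
R=1: x+16/33x²=0 ⇒ x=−33/16=-2.0625; min R=1−1/(4·16/33)=0.4844>−1
Confirm numerically:
  x=-1.811: |R|=0.77917 <1
  x=-1.804: |R|=0.77390 <1
  x=-1.543: |R|=0.61135 <1
  x=-1.148: |R|=0.49098 <1
  x=-2.568: |R|=1.62939 >1
  x=-2.373: |R|=1.35724 >1
  x=-2.133: |R|=1.07291 >1
Interval (-2.0625, 0).

(-2.0625, 0).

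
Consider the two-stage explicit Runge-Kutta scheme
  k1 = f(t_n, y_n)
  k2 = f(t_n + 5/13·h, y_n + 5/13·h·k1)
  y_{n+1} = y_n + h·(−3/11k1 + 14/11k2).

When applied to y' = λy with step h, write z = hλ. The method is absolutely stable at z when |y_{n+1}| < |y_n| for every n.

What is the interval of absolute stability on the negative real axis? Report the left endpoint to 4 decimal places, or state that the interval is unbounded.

Set f=λy, z=hλ:
  k1=λy_n ⇒ h·k1=z·y_n;  k2=λ(1+5/13z)y_n ⇒ h·k2=z(1+5/13z)y_n
  y_{n+1}/y_n = 1 − 3/11z + 14/11z(1+5/13z) = 1 + z + 70/143z²
  ⇒ R(z) = 1 + z + 70/143z².

Find x<0 with |R(x)|<1.
x=-1.29: |R|=0.5246
R=1: x+70/143x²=0 ⇒ x=−143/70=-2.0429; min R=1−1/(4·70/143)=0.4893>−1
Confirm numerically:
  x=-1.305: |R|=0.52865 <1
  x=-1.246: |R|=0.51397 <1
  x=-1.238: |R|=0.51225 <1
  x=-2.506: |R|=1.56814 >1
  x=-2.369: |R|=1.37821 >1
  x=-2.082: |R|=1.03989 >1
Interval (-2.0429, 0).

z∈(-2.0429,0).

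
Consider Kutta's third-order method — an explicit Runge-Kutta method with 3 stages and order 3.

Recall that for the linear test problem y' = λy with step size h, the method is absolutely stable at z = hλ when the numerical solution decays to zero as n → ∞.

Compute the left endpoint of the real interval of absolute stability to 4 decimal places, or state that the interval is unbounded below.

left endpoint -2.5127.

Test eqn y'=λy, z=hλ:
  order 3, 3-stage ⇒ R(z)=1+z+z^2/2+z^3/6
  (e.g. R(-0.43)=0.64920, |R|=0.64920)

Solve |R(x)|<1 on ℝ⁻.
x=-0.43: |R|=0.6492
|R(-1.21)|=0.2268 |R(-0.93)|=0.3684 |R(-0.54)|=0.5796
Bisect:
  x_lo=-2.9440 |R|=1.8632  x_hi=-0.1969 |R|=0.8212
  mid=-1.57046 |R|=0.01717 →hi
  mid=-2.25724 |R|=0.62650 →hi
  mid=-2.60064 |R|=1.15047 →lo
  mid=-2.42894 |R|=0.86742 →hi
  mid=-2.51479 |R|=1.00336 →lo
  mid=-2.47186 |R|=0.93404 →hi
  mid=-2.49333 |R|=0.96835 →hi
  ...
  [-2.51278,-2.51261] ⇒ x*=-2.5127
So |R|<1 on (-2.5127, 0).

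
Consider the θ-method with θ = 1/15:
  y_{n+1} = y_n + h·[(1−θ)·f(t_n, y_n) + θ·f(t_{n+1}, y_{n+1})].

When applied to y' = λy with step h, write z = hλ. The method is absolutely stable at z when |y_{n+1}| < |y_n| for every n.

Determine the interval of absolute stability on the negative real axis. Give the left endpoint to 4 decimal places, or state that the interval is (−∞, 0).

(-2.3077, 0).

On y'=λy, z=hλ:
  y_{n+1} = y_n + z·[14/15·y_n + 1/15·y_{n+1}] ⇒ (1 − 1/15z)y_{n+1} = (1 + 14/15z)y_n
  R(z) = (1 + 14/15z)/(1 − 1/15z).

Solve |R(x)|<1 on ℝ⁻.
x=-1.24: |R|=0.1453
R=−1: 1+14/15x = −1+1/15x ⇒ -13/15x=2 ⇒ x=2/(-13/15)=-2.3077
Confirm numerically:
  x=-1.565: |R|=0.41714 <1
  x=-1.411: |R|=0.28968 <1
  x=-1.289: |R|=0.18700 <1
  x=-2.544: |R|=1.17510 >1
  x=-2.511: |R|=1.15093 >1
  x=-2.391: |R|=1.06227 >1
Interval (-2.3077, 0).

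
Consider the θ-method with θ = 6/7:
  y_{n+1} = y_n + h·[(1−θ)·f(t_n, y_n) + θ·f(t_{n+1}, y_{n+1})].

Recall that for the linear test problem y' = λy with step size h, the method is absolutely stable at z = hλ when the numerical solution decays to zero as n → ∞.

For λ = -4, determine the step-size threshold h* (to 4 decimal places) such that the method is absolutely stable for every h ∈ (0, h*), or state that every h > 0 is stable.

Set f=λy, z=hλ:
  y_{n+1} = y_n + z·[1/7·y_n + 6/7·y_{n+1}] ⇒ (1 − 6/7z)y_{n+1} = (1 + 1/7z)y_n
  Hence R(z) = (1 + 1/7z)/(1 − 6/7z).

Solve |R(x)|<1 on ℝ⁻.
x=-0.92: |R|=0.4856
x=-2: |R|=0.2632
x=-10: |R|=0.0448
x=-100: |R|=0.1532
θ=6/7≥1/2 ⇒ |1+1/7x|<|1−6/7x| ∀x<0 ⇒ unbounded interval.

interval (−∞, 0). Any h>0 works for λ=-4.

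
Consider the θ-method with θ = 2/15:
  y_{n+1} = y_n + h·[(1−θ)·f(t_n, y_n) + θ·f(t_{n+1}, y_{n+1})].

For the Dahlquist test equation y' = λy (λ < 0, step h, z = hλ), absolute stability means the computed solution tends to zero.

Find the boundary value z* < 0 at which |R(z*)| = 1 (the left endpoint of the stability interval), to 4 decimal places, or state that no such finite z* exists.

left endpoint -2.7273.

With y'=λy (z=hλ):
  y_{n+1} = y_n + z·[13/15·y_n + 2/15·y_{n+1}] ⇒ (1 − 2/15z)y_{n+1} = (1 + 13/15z)y_n
  so R(z) = (1 + 13/15z)/(1 − 2/15z).

Boundary: |R(x)|=1, x<0.
x=-1.51: |R|=0.2569
R=−1: 1+13/15x = −1+2/15x ⇒ -11/15x=2 ⇒ x=2/(-11/15)=-2.7273
Confirm numerically:
  x=-2.700: |R|=0.98529 <1
  x=-2.473: |R|=0.85977 <1
  x=-2.106: |R|=0.64428 <1
  x=-1.584: |R|=0.30779 <1
  x=-3.187: |R|=1.23660 >1
  x=-3.042: |R|=1.16420 >1
  x=-2.813: |R|=1.04572 >1
Stable set (-2.7273, 0).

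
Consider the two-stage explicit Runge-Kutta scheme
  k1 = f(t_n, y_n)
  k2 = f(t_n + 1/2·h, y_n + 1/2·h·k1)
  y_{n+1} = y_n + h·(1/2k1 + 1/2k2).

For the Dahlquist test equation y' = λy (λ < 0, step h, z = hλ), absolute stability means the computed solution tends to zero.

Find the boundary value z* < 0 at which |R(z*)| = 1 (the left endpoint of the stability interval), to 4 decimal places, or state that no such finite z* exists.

z* = -4.0000.

Set f=λy, z=hλ:
  k1=λy_n ⇒ h·k1=z·y_n;  k2=λ(1+1/2z)y_n ⇒ h·k2=z(1+1/2z)y_n
  y_{n+1}/y_n = 1 + 1/2z + 1/2z(1+1/2z) = 1 + z + 1/4z²
  ⇒ R(z) = 1 + z + 1/4z².

Find x<0 with |R(x)|<1.
x=-0.93: |R|=0.2862
R=1: x+1/4x²=0 ⇒ x=−4=-4.0000; min R=1−1/(4·1/4)=0.0000>−1
Confirm numerically:
  x=-3.337: |R|=0.44689 <1
  x=-3.331: |R|=0.44289 <1
  x=-1.889: |R|=0.00308 <1
  x=-4.377: |R|=1.41253 >1
  x=-4.127: |R|=1.13103 >1
So |R|<1 on (-4.0000, 0).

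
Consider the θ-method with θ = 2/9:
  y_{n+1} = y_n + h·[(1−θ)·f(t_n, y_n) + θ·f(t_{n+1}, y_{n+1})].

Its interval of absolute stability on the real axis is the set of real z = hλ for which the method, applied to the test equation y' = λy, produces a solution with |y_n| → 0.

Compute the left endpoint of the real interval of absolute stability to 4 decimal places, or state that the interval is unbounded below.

With y'=λy (z=hλ):
  y_{n+1} = y_n + z·[7/9·y_n + 2/9·y_{n+1}] ⇒ (1 − 2/9z)y_{n+1} = (1 + 7/9z)y_n
  Hence R(z) = (1 + 7/9z)/(1 − 2/9z).

Need |R(x)|<1, x<0.
x=-1.45: |R|=0.0966
R=−1: 1+7/9x = −1+2/9x ⇒ -5/9x=2 ⇒ x=2/(-5/9)=-3.6000
Confirm numerically:
  x=-3.576: |R|=0.99257 <1
  x=-3.077: |R|=0.82744 <1
  x=-2.961: |R|=0.78589 <1
  x=-1.544: |R|=0.14957 <1
  x=-3.778: |R|=1.05376 >1
  x=-3.750: |R|=1.04545 >1
  x=-3.742: |R|=1.04307 >1
Interval (-3.6000, 0).

z* = -3.6000.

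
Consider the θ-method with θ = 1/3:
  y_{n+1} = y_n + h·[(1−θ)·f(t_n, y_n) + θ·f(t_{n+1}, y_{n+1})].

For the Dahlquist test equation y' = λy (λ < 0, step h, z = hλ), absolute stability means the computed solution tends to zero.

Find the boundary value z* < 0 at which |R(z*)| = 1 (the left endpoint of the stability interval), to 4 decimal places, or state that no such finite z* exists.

z* = -6.0000.

With y'=λy (z=hλ):
  y_{n+1} = y_n + z·[2/3·y_n + 1/3·y_{n+1}] ⇒ (1 − 1/3z)y_{n+1} = (1 + 2/3z)y_n
  R(z) = (1 + 2/3z)/(1 − 1/3z).

Boundary: |R(x)|=1, x<0.
x=-1.04: |R|=0.2277
R=−1: 1+2/3x = −1+1/3x ⇒ -1/3x=2 ⇒ x=2/(-1/3)=-6.0000
Confirm numerically:
  x=-5.973: |R|=0.99699 <1
  x=-3.737: |R|=0.66409 <1
  x=-3.321: |R|=0.57617 <1
  x=-2.734: |R|=0.43042 <1
  x=-6.558: |R|=1.05838 >1
  x=-6.480: |R|=1.05063 >1
  x=-6.439: |R|=1.04651 >1
Stable set (-6.0000, 0).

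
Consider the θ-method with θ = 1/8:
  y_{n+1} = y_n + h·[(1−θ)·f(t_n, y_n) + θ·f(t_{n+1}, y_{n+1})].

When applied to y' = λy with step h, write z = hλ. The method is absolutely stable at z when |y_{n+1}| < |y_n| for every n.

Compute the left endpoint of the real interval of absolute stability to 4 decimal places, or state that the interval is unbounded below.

Set f=λy, z=hλ:
  y_{n+1} = y_n + z·[7/8·y_n + 1/8·y_{n+1}] ⇒ (1 − 1/8z)y_{n+1} = (1 + 7/8z)y_n
  ⇒ R(z) = (1 + 7/8z)/(1 − 1/8z).

Boundary: |R(x)|=1, x<0.
x=-0.82: |R|=0.2562
R=−1: 1+7/8x = −1+1/8x ⇒ -3/4x=2 ⇒ x=2/(-3/4)=-2.6667
Confirm numerically:
  x=-1.983: |R|=0.58910 <1
  x=-1.796: |R|=0.46672 <1
  x=-1.569: |R|=0.31174 <1
  x=-3.018: |R|=1.19132 >1
  x=-2.795: |R|=1.07133 >1
  x=-2.782: |R|=1.06418 >1
So |R|<1 on (-2.6667, 0).

left endpoint -2.6667.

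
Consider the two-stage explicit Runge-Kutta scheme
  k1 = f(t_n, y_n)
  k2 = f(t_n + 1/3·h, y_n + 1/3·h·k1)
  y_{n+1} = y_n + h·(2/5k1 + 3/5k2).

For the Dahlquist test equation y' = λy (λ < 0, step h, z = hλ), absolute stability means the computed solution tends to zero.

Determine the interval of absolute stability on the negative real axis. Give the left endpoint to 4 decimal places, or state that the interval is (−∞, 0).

z∈(-5.0000,0).

Set f=λy, z=hλ:
  k1=λy_n ⇒ h·k1=z·y_n;  k2=λ(1+1/3z)y_n ⇒ h·k2=z(1+1/3z)y_n
  y_{n+1}/y_n = 1 + 2/5z + 3/5z(1+1/3z) = 1 + z + 1/5z²
  Hence R(z) = 1 + z + 1/5z².

Need |R(x)|<1, x<0.
x=-1.48: |R|=0.0419
R=1: x+1/5x²=0 ⇒ x=−5=-5.0000; min R=1−1/(4·1/5)=-0.2500>−1
Confirm numerically:
  x=-4.277: |R|=0.38155 <1
  x=-3.388: |R|=0.09229 <1
  x=-2.841: |R|=0.22674 <1
  x=-2.654: |R|=0.24526 <1
  x=-5.471: |R|=1.51537 >1
  x=-5.267: |R|=1.28126 >1
So |R|<1 on (-5.0000, 0).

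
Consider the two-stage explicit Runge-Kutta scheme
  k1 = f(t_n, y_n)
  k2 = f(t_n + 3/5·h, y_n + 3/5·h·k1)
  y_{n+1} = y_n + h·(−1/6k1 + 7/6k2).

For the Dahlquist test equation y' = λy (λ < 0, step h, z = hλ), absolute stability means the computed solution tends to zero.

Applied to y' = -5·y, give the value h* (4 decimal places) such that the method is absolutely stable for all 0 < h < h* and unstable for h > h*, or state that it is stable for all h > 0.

On y'=λy, z=hλ:
  k1=λy_n ⇒ h·k1=z·y_n;  k2=λ(1+3/5z)y_n ⇒ h·k2=z(1+3/5z)y_n
  y_{n+1}/y_n = 1 − 1/6z + 7/6z(1+3/5z) = 1 + z + 7/10z²
  so R(z) = 1 + z + 7/10z².

Boundary: |R(x)|=1, x<0.
x=-0.62: |R|=0.6491
R=1: x+7/10x²=0 ⇒ x=−10/7=-1.4286; min R=1−1/(4·7/10)=0.6429>−1
Confirm numerically:
  x=-1.395: |R|=0.96722 <1
  x=-1.105: |R|=0.74972 <1
  x=-1.032: |R|=0.71352 <1
  x=-0.592: |R|=0.65332 <1
  x=-1.794: |R|=1.45891 >1
  x=-1.792: |R|=1.45588 >1
Stable set (-1.4286, 0).

(-1.4286,0); λ=-5 ⇒ h* = (10/7)/5 = 0.2857.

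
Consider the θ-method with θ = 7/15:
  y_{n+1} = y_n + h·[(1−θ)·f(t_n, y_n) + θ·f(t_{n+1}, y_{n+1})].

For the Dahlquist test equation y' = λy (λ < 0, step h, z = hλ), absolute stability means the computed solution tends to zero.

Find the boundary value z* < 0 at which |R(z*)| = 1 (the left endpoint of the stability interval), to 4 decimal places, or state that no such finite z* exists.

Test eqn y'=λy, z=hλ:
  y_{n+1} = y_n + z·[8/15·y_n + 7/15·y_{n+1}] ⇒ (1 − 7/15z)y_{n+1} = (1 + 8/15z)y_n
  Hence R(z) = (1 + 8/15z)/(1 − 7/15z).

Need |R(x)|<1, x<0.
x=-0.94: |R|=0.3466
R=−1: 1+8/15x = −1+7/15x ⇒ -1/15x=2 ⇒ x=2/(-1/15)=-30.0000
Confirm numerically:
  x=-29.848: |R|=0.99932 <1
  x=-23.584: |R|=0.96437 <1
  x=-21.549: |R|=0.94904 <1
  x=-12.601: |R|=0.83142 <1
  x=-30.565: |R|=1.00247 >1
  x=-30.551: |R|=1.00241 >1
Interval (-30.0000, 0).

z* = -30.0000.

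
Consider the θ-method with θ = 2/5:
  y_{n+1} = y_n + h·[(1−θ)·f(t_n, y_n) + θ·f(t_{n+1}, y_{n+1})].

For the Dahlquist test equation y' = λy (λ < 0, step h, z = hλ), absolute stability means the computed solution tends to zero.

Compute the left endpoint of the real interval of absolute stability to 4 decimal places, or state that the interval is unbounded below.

left endpoint -10.0000.

Test eqn y'=λy, z=hλ:
  y_{n+1} = y_n + z·[3/5·y_n + 2/5·y_{n+1}] ⇒ (1 − 2/5z)y_{n+1} = (1 + 3/5z)y_n
  ⇒ R(z) = (1 + 3/5z)/(1 − 2/5z).

Boundary: |R(x)|=1, x<0.
x=-1.57: |R|=0.0356
R=−1: 1+3/5x = −1+2/5x ⇒ -1/5x=2 ⇒ x=2/(-1/5)=-10.0000
Confirm numerically:
  x=-9.950: |R|=0.99799 <1
  x=-8.489: |R|=0.93125 <1
  x=-8.179: |R|=0.91474 <1
  x=-7.954: |R|=0.90214 <1
  x=-10.274: |R|=1.01072 >1
  x=-10.271: |R|=1.01061 >1
Interval (-10.0000, 0).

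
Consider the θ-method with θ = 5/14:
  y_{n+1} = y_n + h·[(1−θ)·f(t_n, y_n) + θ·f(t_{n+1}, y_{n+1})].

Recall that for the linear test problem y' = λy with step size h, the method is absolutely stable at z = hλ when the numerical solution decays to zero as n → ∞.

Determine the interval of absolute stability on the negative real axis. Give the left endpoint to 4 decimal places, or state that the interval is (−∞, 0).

Set f=λy, z=hλ:
  y_{n+1} = y_n + z·[9/14·y_n + 5/14·y_{n+1}] ⇒ (1 − 5/14z)y_{n+1} = (1 + 9/14z)y_n
  Hence R(z) = (1 + 9/14z)/(1 − 5/14z).

Solve |R(x)|<1 on ℝ⁻.
x=-1.73: |R|=0.0693
R=−1: 1+9/14x = −1+5/14x ⇒ -2/7x=2 ⇒ x=2/(-2/7)=-7.0000
Confirm numerically:
  x=-6.090: |R|=0.91811 <1
  x=-5.663: |R|=0.87361 <1
  x=-3.143: |R|=0.48080 <1
  x=-7.564: |R|=1.04354 >1
  x=-7.454: |R|=1.03542 >1
Interval (-7.0000, 0).

(-7.0000, 0).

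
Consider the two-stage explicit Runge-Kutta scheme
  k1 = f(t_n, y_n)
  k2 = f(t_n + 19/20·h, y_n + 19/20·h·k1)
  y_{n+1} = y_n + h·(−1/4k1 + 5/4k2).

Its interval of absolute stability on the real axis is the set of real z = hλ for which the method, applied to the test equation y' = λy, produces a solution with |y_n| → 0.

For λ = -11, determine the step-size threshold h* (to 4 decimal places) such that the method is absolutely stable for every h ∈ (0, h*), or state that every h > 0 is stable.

With y'=λy (z=hλ):
  k1=λy_n ⇒ h·k1=z·y_n;  k2=λ(1+19/20z)y_n ⇒ h·k2=z(1+19/20z)y_n
  y_{n+1}/y_n = 1 − 1/4z + 5/4z(1+19/20z) = 1 + z + 19/16z²
  ⇒ R(z) = 1 + z + 19/16z².

Find x<0 with |R(x)|<1.
x=-1.52: |R|=2.2236
R=1: x+19/16x²=0 ⇒ x=−16/19=-0.8421; min R=1−1/(4·19/16)=0.7895>−1
Confirm numerically:
  x=-0.607: |R|=0.83053 <1
  x=-0.543: |R|=0.80713 <1
  x=-0.384: |R|=0.79110 <1
  x=-1.393: |R|=1.91128 >1
  x=-1.109: |R|=1.35148 >1
  x=-1.096: |R|=1.33044 >1
Stable set (-0.8421, 0).

(-0.8421,0); λ=-11 ⇒ h* = (16/19)/11 = 0.0766.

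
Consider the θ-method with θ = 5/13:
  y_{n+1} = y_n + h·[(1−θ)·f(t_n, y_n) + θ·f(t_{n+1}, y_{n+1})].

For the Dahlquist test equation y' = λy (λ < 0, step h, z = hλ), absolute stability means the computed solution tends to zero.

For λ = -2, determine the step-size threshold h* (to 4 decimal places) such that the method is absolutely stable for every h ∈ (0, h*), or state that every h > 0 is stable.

Test eqn y'=λy, z=hλ:
  y_{n+1} = y_n + z·[8/13·y_n + 5/13·y_{n+1}] ⇒ (1 − 5/13z)y_{n+1} = (1 + 8/13z)y_n
  so R(z) = (1 + 8/13z)/(1 − 5/13z).

Boundary: |R(x)|=1, x<0.
x=-0.83: |R|=0.3708
R=−1: 1+8/13x = −1+5/13x ⇒ -3/13x=2 ⇒ x=2/(-3/13)=-8.6667
Confirm numerically:
  x=-8.582: |R|=0.99546 <1
  x=-8.376: |R|=0.98411 <1
  x=-5.887: |R|=0.80349 <1
  x=-8.858: |R|=1.01002 >1
  x=-8.730: |R|=1.00335 >1
Interval (-8.6667, 0).

(-8.6667,0); λ=-2 ⇒ h* = (26/3)/2 = 4.3333.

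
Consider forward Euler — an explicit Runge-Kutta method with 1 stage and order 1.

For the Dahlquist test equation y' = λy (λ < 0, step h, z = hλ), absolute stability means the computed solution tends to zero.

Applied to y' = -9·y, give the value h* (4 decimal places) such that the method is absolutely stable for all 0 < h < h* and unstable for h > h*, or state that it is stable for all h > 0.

Set f=λy, z=hλ:
  order 1, 1-stage ⇒ R(z)=1+z
  (e.g. R(-1.63)=-0.63000, |R|=0.63000)

Find x<0 with |R(x)|<1.
x=-1.63: |R|=0.6300
|R(-1.99)|=0.9900 |R(-1.2)|=0.2000 |R(-0.73)|=0.2700
Bisect:
  x_lo=-2.8222 |R|=1.8222  x_hi=-0.0628 |R|=0.9372
  mid=-1.44251 |R|=0.44251 →hi
  mid=-2.13236 |R|=1.13236 →lo
  mid=-1.78744 |R|=0.78744 →hi
  mid=-1.95990 |R|=0.95990 →hi
  mid=-2.04613 |R|=1.04613 →lo
  mid=-2.00302 |R|=1.00302 →lo
  mid=-1.98146 |R|=0.98146 →hi
  ...
  [-2.00015,-1.99998] ⇒ x*=-2.0000
So |R|<1 on (-2.0000, 0).

(-2.0000,0); λ=-9 ⇒ h* = 0.2222.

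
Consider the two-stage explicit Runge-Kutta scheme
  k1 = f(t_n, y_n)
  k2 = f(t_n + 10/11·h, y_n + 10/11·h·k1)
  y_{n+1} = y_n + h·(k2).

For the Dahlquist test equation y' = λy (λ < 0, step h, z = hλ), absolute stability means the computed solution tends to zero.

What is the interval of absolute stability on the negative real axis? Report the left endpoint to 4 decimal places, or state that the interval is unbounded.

With y'=λy (z=hλ):
  k1=λy_n ⇒ h·k1=z·y_n;  k2=λ(1+10/11z)y_n ⇒ h·k2=z(1+10/11z)y_n
  y_{n+1}/y_n = 1 + z(1+10/11z) = 1 + z + 10/11z²
  ⇒ R(z) = 1 + z + 10/11z².

Boundary: |R(x)|=1, x<0.
x=-1.57: |R|=1.6708
R=1: x+10/11x²=0 ⇒ x=−11/10=-1.1000; min R=1−1/(4·10/11)=0.7250>−1
Confirm numerically:
  x=-1.057: |R|=0.95868 <1
  x=-1.052: |R|=0.95409 <1
  x=-0.929: |R|=0.85558 <1
  x=-0.913: |R|=0.84479 <1
  x=-1.647: |R|=1.81901 >1
  x=-1.641: |R|=1.80707 >1
  x=-1.249: |R|=1.16918 >1
So |R|<1 on (-1.1000, 0).

z∈(-1.1000,0).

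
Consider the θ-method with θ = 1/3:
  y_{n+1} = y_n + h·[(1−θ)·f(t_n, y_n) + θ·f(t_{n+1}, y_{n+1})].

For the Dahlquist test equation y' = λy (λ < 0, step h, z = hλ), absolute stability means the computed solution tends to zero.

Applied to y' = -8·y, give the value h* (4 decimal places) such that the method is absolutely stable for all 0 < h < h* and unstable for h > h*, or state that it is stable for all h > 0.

Test eqn y'=λy, z=hλ:
  y_{n+1} = y_n + z·[2/3·y_n + 1/3·y_{n+1}] ⇒ (1 − 1/3z)y_{n+1} = (1 + 2/3z)y_n
  so R(z) = (1 + 2/3z)/(1 − 1/3z).

Boundary: |R(x)|=1, x<0.
x=-0.98: |R|=0.2613
R=−1: 1+2/3x = −1+1/3x ⇒ -1/3x=2 ⇒ x=2/(-1/3)=-6.0000
Confirm numerically:
  x=-5.900: |R|=0.98876 <1
  x=-5.467: |R|=0.93705 <1
  x=-2.795: |R|=0.44694 <1
  x=-6.388: |R|=1.04133 >1
  x=-6.351: |R|=1.03754 >1
Stable set (-6.0000, 0).

(-6.0000,0); λ=-8 ⇒ h* = (6)/8 = 0.7500.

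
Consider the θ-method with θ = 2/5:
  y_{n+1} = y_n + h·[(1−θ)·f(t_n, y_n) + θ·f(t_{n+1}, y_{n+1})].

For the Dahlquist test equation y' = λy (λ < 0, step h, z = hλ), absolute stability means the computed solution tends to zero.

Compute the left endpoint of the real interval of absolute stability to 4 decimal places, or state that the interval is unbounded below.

left endpoint -10.0000.

With y'=λy (z=hλ):
  y_{n+1} = y_n + z·[3/5·y_n + 2/5·y_{n+1}] ⇒ (1 − 2/5z)y_{n+1} = (1 + 3/5z)y_n
  R(z) = (1 + 3/5z)/(1 − 2/5z).

Need |R(x)|<1, x<0.
x=-0.61: |R|=0.5096
R=−1: 1+3/5x = −1+2/5x ⇒ -1/5x=2 ⇒ x=2/(-1/5)=-10.0000
Confirm numerically:
  x=-9.094: |R|=0.96093 <1
  x=-7.959: |R|=0.90243 <1
  x=-6.797: |R|=0.82774 <1
  x=-5.326: |R|=0.70138 <1
  x=-10.546: |R|=1.02093 >1
  x=-10.419: |R|=1.01622 >1
  x=-10.334: |R|=1.01301 >1
So |R|<1 on (-10.0000, 0).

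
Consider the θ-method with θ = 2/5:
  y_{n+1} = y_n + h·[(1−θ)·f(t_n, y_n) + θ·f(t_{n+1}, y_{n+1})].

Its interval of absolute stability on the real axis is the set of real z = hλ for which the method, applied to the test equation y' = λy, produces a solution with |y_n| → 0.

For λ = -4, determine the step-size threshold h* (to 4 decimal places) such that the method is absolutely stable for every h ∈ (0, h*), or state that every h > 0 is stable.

(-10.0000,0); λ=-4 ⇒ h* = (10)/4 = 2.5000.

On y'=λy, z=hλ:
  y_{n+1} = y_n + z·[3/5·y_n + 2/5·y_{n+1}] ⇒ (1 − 2/5z)y_{n+1} = (1 + 3/5z)y_n
  R(z) = (1 + 3/5z)/(1 − 2/5z).

Find x<0 with |R(x)|<1.
x=-0.47: |R|=0.6044
R=−1: 1+3/5x = −1+2/5x ⇒ -1/5x=2 ⇒ x=2/(-1/5)=-10.0000
Confirm numerically:
  x=-6.627: |R|=0.81522 <1
  x=-5.463: |R|=0.71512 <1
  x=-5.153: |R|=0.68333 <1
  x=-5.006: |R|=0.66733 <1
  x=-10.497: |R|=1.01912 >1
  x=-10.053: |R|=1.00211 >1
So |R|<1 on (-10.0000, 0).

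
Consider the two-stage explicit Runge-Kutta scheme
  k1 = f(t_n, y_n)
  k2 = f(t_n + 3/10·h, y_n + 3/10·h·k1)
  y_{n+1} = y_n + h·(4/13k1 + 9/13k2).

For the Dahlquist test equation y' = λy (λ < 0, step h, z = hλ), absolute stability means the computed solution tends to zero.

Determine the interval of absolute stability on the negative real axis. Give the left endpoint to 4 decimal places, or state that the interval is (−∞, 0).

On y'=λy, z=hλ:
  k1=λy_n ⇒ h·k1=z·y_n;  k2=λ(1+3/10z)y_n ⇒ h·k2=z(1+3/10z)y_n
  y_{n+1}/y_n = 1 + 4/13z + 9/13z(1+3/10z) = 1 + z + 27/130z²
  R(z) = 1 + z + 27/130z².

Solve |R(x)|<1 on ℝ⁻.
x=-1.23: |R|=0.0842
R=1: x+27/130x²=0 ⇒ x=−130/27=-4.8148; min R=1−1/(4·27/130)=-0.2037>−1
Confirm numerically:
  x=-3.692: |R|=0.13903 <1
  x=-3.671: |R|=0.12791 <1
  x=-3.186: |R|=0.07780 <1
  x=-2.987: |R|=0.13393 <1
  x=-5.399: |R|=1.65506 >1
  x=-5.136: |R|=1.34261 >1
  x=-4.894: |R|=1.08049 >1
Interval (-4.8148, 0).

z∈(-4.8148,0).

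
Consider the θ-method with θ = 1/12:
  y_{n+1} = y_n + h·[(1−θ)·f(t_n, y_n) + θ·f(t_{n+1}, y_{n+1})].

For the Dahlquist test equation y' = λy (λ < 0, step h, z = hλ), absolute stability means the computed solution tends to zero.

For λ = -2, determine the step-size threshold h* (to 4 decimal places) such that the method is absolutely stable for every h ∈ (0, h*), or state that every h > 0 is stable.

(-2.4000,0); λ=-2 ⇒ h* = (12/5)/2 = 1.2000.

With y'=λy (z=hλ):
  y_{n+1} = y_n + z·[11/12·y_n + 1/12·y_{n+1}] ⇒ (1 − 1/12z)y_{n+1} = (1 + 11/12z)y_n
  Hence R(z) = (1 + 11/12z)/(1 − 1/12z).

Solve |R(x)|<1 on ℝ⁻.
x=-1.15: |R|=0.0494
R=−1: 1+11/12x = −1+1/12x ⇒ -5/6x=2 ⇒ x=2/(-5/6)=-2.4000
Confirm numerically:
  x=-1.726: |R|=0.50896 <1
  x=-1.725: |R|=0.50820 <1
  x=-1.647: |R|=0.44823 <1
  x=-1.638: |R|=0.44127 <1
  x=-2.937: |R|=1.35951 >1
  x=-2.802: |R|=1.27158 >1
  x=-2.480: |R|=1.05525 >1
Stable set (-2.4000, 0).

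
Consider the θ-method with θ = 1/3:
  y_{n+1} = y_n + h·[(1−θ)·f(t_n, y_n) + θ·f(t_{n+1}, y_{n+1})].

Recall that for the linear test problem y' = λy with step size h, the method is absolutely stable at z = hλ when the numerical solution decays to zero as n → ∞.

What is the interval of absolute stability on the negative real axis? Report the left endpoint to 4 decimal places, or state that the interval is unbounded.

(-6.0000, 0).

With y'=λy (z=hλ):
  y_{n+1} = y_n + z·[2/3·y_n + 1/3·y_{n+1}] ⇒ (1 − 1/3z)y_{n+1} = (1 + 2/3z)y_n
  R(z) = (1 + 2/3z)/(1 − 1/3z).

Need |R(x)|<1, x<0.
x=-0.81: |R|=0.3622
R=−1: 1+2/3x = −1+1/3x ⇒ -1/3x=2 ⇒ x=2/(-1/3)=-6.0000
Confirm numerically:
  x=-5.604: |R|=0.95397 <1
  x=-3.373: |R|=0.58779 <1
  x=-3.241: |R|=0.55792 <1
  x=-6.582: |R|=1.06074 >1
  x=-6.523: |R|=1.05492 >1
  x=-6.107: |R|=1.01175 >1
So |R|<1 on (-6.0000, 0).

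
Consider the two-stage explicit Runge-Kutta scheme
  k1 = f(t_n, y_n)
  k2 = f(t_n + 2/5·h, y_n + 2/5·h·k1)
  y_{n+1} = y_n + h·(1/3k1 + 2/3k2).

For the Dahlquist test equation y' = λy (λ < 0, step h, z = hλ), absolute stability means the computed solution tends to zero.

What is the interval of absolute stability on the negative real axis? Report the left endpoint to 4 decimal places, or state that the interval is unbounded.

With y'=λy (z=hλ):
  k1=λy_n ⇒ h·k1=z·y_n;  k2=λ(1+2/5z)y_n ⇒ h·k2=z(1+2/5z)y_n
  y_{n+1}/y_n = 1 + 1/3z + 2/3z(1+2/5z) = 1 + z + 4/15z²
  so R(z) = 1 + z + 4/15z².

Find x<0 with |R(x)|<1.
x=-0.67: |R|=0.4497
R=1: x+4/15x²=0 ⇒ x=−15/4=-3.7500; min R=1−1/(4·4/15)=0.0625>−1
Confirm numerically:
  x=-2.159: |R|=0.08401 <1
  x=-1.911: |R|=0.06285 <1
  x=-1.818: |R|=0.06337 <1
  x=-4.348: |R|=1.69336 >1
  x=-4.148: |R|=1.44024 >1
  x=-4.031: |R|=1.30206 >1
So |R|<1 on (-3.7500, 0).

(-3.7500, 0).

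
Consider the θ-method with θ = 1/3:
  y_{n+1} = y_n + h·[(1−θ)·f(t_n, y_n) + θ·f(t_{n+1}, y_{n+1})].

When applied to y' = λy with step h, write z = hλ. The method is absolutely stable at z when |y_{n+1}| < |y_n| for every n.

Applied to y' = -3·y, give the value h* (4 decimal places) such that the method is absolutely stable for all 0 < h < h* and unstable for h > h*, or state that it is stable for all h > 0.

On y'=λy, z=hλ:
  y_{n+1} = y_n + z·[2/3·y_n + 1/3·y_{n+1}] ⇒ (1 − 1/3z)y_{n+1} = (1 + 2/3z)y_n
  so R(z) = (1 + 2/3z)/(1 − 1/3z).

Boundary: |R(x)|=1, x<0.
x=-1.12: |R|=0.1845
R=−1: 1+2/3x = −1+1/3x ⇒ -1/3x=2 ⇒ x=2/(-1/3)=-6.0000
Confirm numerically:
  x=-5.108: |R|=0.88999 <1
  x=-5.006: |R|=0.87584 <1
  x=-3.793: |R|=0.67511 <1
  x=-3.467: |R|=0.60832 <1
  x=-6.543: |R|=1.05690 >1
  x=-6.409: |R|=1.04347 >1
  x=-6.105: |R|=1.01153 >1
Interval (-6.0000, 0).

(-6.0000,0); λ=-3 ⇒ h* = (6)/3 = 2.0000.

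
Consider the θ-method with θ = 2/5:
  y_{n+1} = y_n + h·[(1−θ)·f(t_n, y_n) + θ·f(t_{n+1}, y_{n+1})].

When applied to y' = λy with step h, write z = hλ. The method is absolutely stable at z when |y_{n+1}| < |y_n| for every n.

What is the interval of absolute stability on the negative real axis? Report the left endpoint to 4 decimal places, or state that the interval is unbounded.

With y'=λy (z=hλ):
  y_{n+1} = y_n + z·[3/5·y_n + 2/5·y_{n+1}] ⇒ (1 − 2/5z)y_{n+1} = (1 + 3/5z)y_n
  ⇒ R(z) = (1 + 3/5z)/(1 − 2/5z).

Need |R(x)|<1, x<0.
x=-0.62: |R|=0.5032
R=−1: 1+3/5x = −1+2/5x ⇒ -1/5x=2 ⇒ x=2/(-1/5)=-10.0000
Confirm numerically:
  x=-9.725: |R|=0.98875 <1
  x=-9.345: |R|=0.97235 <1
  x=-6.817: |R|=0.82918 <1
  x=-10.396: |R|=1.01535 >1
  x=-10.038: |R|=1.00152 >1
Interval (-10.0000, 0).

(-10.0000, 0).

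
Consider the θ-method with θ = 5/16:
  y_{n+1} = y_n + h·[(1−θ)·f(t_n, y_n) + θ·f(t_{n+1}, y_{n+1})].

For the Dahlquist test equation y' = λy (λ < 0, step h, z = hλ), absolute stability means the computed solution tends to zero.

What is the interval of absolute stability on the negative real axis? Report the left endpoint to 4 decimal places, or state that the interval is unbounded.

z∈(-5.3333,0).

Set f=λy, z=hλ:
  y_{n+1} = y_n + z·[11/16·y_n + 5/16·y_{n+1}] ⇒ (1 − 5/16z)y_{n+1} = (1 + 11/16z)y_n
  Hence R(z) = (1 + 11/16z)/(1 − 5/16z).

Find x<0 with |R(x)|<1.
x=-0.36: |R|=0.6764
R=−1: 1+11/16x = −1+5/16x ⇒ -3/8x=2 ⇒ x=2/(-3/8)=-5.3333
Confirm numerically:
  x=-5.182: |R|=0.97833 <1
  x=-3.310: |R|=0.62704 <1
  x=-2.167: |R|=0.29204 <1
  x=-5.873: |R|=1.07138 >1
  x=-5.734: |R|=1.05382 >1
  x=-5.589: |R|=1.03491 >1
Interval (-5.3333, 0).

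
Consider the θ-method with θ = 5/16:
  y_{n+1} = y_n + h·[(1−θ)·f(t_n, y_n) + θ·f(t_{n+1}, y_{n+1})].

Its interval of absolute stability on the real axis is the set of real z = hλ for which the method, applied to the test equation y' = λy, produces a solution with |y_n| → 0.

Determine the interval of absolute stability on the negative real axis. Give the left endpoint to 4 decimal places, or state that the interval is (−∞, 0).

Test eqn y'=λy, z=hλ:
  y_{n+1} = y_n + z·[11/16·y_n + 5/16·y_{n+1}] ⇒ (1 − 5/16z)y_{n+1} = (1 + 11/16z)y_n
  Hence R(z) = (1 + 11/16z)/(1 − 5/16z).

Solve |R(x)|<1 on ℝ⁻.
x=-1.48: |R|=0.0120
R=−1: 1+11/16x = −1+5/16x ⇒ -3/8x=2 ⇒ x=2/(-3/8)=-5.3333
Confirm numerically:
  x=-5.201: |R|=0.98110 <1
  x=-5.070: |R|=0.96179 <1
  x=-3.858: |R|=0.74916 <1
  x=-5.619: |R|=1.03887 >1
  x=-5.595: |R|=1.03570 >1
Stable set (-5.3333, 0).

(-5.3333, 0).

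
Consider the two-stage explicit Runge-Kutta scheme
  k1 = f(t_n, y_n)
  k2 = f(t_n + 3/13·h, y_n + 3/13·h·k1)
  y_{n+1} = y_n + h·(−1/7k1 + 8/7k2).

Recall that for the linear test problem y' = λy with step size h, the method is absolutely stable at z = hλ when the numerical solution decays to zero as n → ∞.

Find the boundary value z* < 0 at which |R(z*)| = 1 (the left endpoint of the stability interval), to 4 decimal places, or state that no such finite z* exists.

On y'=λy, z=hλ:
  k1=λy_n ⇒ h·k1=z·y_n;  k2=λ(1+3/13z)y_n ⇒ h·k2=z(1+3/13z)y_n
  y_{n+1}/y_n = 1 − 1/7z + 8/7z(1+3/13z) = 1 + z + 24/91z²
  ⇒ R(z) = 1 + z + 24/91z².

Find x<0 with |R(x)|<1.
x=-0.52: |R|=0.5513
R=1: x+24/91x²=0 ⇒ x=−91/24=-3.7917; min R=1−1/(4·24/91)=0.0521>−1
Confirm numerically:
  x=-3.701: |R|=0.91150 <1
  x=-2.827: |R|=0.28076 <1
  x=-1.543: |R|=0.08492 <1
  x=-4.258: |R|=1.52369 >1
  x=-4.036: |R|=1.26008 >1
So |R|<1 on (-3.7917, 0).

z* = -3.7917.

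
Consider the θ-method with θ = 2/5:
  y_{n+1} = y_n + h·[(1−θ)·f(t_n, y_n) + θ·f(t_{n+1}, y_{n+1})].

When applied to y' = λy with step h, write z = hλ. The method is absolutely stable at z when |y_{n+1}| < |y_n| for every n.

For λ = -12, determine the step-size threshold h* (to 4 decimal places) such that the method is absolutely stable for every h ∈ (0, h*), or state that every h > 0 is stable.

On y'=λy, z=hλ:
  y_{n+1} = y_n + z·[3/5·y_n + 2/5·y_{n+1}] ⇒ (1 − 2/5z)y_{n+1} = (1 + 3/5z)y_n
  R(z) = (1 + 3/5z)/(1 − 2/5z).

Solve |R(x)|<1 on ℝ⁻.
x=-0.44: |R|=0.6259
R=−1: 1+3/5x = −1+2/5x ⇒ -1/5x=2 ⇒ x=2/(-1/5)=-10.0000
Confirm numerically:
  x=-8.191: |R|=0.91540 <1
  x=-7.570: |R|=0.87934 <1
  x=-7.053: |R|=0.84576 <1
  x=-6.814: |R|=0.82897 <1
  x=-10.392: |R|=1.01520 >1
  x=-10.179: |R|=1.00706 >1
  x=-10.130: |R|=1.00515 >1
So |R|<1 on (-10.0000, 0).

(-10.0000,0); λ=-12 ⇒ h* = (10)/12 = 0.8333.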